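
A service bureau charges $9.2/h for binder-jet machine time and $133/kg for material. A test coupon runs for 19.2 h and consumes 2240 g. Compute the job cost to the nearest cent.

Machine cost = 9.2 × 19.2 = $176.64.
Feedstock cost = 133 × 2240/1000, so $297.92.
Job cost: 176.64 + 297.92 = $474.56.

$474.56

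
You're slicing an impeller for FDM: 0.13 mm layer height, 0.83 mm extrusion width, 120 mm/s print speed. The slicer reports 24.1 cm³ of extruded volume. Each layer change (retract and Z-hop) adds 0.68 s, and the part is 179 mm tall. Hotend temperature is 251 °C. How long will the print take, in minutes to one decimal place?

Bead cross-section = 0.13 × 0.83, so 0.1079 mm².
Toolpath length = 24.1 cm³ / 0.1079 mm² = 24100 / 0.1079 = 223355 mm.
Extrusion time = 223355 / 120, so 1861.3 s.
Number of layers: 179 / 0.13 → 1377 (rounded up).
Z-hop total = 1377 × 0.68, so 936.36 s.
Altogether 1861.3 + 936.36 = 2797.66 s, i.e. 46.6 minutes.

46.6 minutes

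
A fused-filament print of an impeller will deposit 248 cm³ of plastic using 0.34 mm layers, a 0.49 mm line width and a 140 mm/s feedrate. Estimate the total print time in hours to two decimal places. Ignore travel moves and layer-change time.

2.95 hours

Extrusion cross-section = 0.34 × 0.49, so 0.1666 mm².
Total extruded path = 248000/0.1666 = 1488595.4 mm.
Time extruding = 1488595.4 / 140, so 10632.8 s.
Converting: 10632.8 s = 2.95 hours.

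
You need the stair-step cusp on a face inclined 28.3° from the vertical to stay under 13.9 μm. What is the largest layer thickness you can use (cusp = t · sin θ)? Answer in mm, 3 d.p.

0.029 mm

sin(28.3°) = 0.4741; t_max = 0.0139/0.4741 = 0.029 mm.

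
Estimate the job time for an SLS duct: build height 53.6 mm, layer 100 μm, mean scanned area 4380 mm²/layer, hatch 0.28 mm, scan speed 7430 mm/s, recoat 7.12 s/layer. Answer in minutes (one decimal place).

82.4 minutes

Layer count = ceil(53.6 / 0.1) = 536.
Hatch length per layer = 4380 / 0.28 = 15642.9 mm.
Laser time per layer = 15642.9 / 7430 = 2.1054 s.
Layer cycle = 2.1054 + 7.12, so 9.2254 s.
536 layers × 9.2254 s/layer = 4944.8144 s, i.e. 82.4 minutes.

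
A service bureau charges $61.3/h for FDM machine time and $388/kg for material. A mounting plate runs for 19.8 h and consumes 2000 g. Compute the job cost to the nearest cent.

$1989.74

Machine-time cost = 61.3 × 19.8 = $1213.74.
Material cost = 388 × 2000/1000 = $776.00.
Job cost: 1213.74 + 776.00 = $1989.74.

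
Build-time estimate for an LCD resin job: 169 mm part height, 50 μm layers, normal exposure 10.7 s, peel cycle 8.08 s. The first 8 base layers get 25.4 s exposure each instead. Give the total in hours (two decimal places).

Number of layers: 169 / 0.05 → 3380 (rounded up).
Burn-in layers = 8 × (25.4 + 8.08) = 267.84 s.
Remaining layers = 3372 × (10.7 + 8.08), so 63326.16 s.
Sum: 267.84 + 63326.16 = 63594 s → 17.67 hours.

17.67 hours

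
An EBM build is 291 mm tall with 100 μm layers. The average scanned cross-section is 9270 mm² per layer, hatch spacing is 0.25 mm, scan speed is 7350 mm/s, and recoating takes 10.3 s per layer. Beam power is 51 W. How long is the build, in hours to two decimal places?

12.40 hours

Layer count = ceil(291 / 0.1) = 2910.
Scan path per layer = 9270 / 0.25 = 37080 mm.
Per-layer scan time = 37080 / 7350 = 5.0449 s.
Time per layer = 5.0449 + 10.3 = 15.3449 s.
2910 layers × 15.3449 s/layer = 44653.659 s, i.e. 12.40 hours.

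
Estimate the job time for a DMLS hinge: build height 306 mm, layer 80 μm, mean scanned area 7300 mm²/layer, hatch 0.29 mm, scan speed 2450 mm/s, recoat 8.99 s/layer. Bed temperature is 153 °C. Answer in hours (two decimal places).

20.47 hours

Layers = ⌈306/0.08⌉ = 3825.
Hatch length per layer = 7300 / 0.29, so 25172.4 mm.
Scan time per layer = 25172.4 / 2450, so 10.2744 s.
Layer cycle: 10.2744 + 8.99 → 19.2644 s.
Total: 3825 × 19.2644 s = 73686.33 s → 20.47 hours.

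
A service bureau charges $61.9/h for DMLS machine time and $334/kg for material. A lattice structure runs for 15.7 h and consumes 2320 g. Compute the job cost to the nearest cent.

Machine cost = 61.9 × 15.7, so $971.83.
Feedstock cost: 334 × 2320/1000 → $774.88.
Total = 971.83 + 774.88 = $1746.71.

$1746.71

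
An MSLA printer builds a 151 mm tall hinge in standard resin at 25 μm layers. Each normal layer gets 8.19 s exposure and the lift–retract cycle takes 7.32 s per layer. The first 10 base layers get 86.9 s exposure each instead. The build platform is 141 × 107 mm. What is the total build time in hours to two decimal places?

26.24 hours

Layer count = ceil(151 / 0.025) = 6040.
Base layers = 10 × (86.9 + 7.32), so 942.2 s.
Normal layers: 6030 × (8.19 + 7.32) → 93525.3 s.
Total = 942.2 + 93525.3 = 94467.5 s = 26.24 hours.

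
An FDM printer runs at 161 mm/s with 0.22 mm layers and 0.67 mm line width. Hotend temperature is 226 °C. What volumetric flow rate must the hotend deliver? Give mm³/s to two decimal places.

Bead cross-section: 0.22 × 0.67 → 0.1474 mm².
Volumetric flow = 161 × 0.1474 = 23.73 mm³/s.

23.73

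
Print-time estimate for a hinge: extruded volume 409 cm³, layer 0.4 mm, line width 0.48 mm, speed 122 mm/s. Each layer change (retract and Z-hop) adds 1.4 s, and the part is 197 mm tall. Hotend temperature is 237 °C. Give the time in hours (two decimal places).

Line area = 0.4 × 0.48 = 0.192 mm².
Total extruded path = 409000/0.192 = 2130208.3 mm.
Time extruding = 2130208.3 / 122, so 17460.7 s.
Layer count = ceil(197 / 0.4) = 493.
Non-print overhead = 493 × 1.4 = 690.2 s.
Total = 17460.7 + 690.2 = 18150.9 s = 5.04 hours.

5.04 hours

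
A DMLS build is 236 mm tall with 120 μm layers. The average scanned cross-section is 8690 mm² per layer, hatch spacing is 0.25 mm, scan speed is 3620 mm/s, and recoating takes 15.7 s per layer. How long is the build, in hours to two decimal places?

Layer count = ceil(236 / 0.12) = 1967.
Hatch length per layer = 8690 / 0.25 = 34760 mm.
Laser time per layer = 34760 / 3620, so 9.6022 s.
Layer cycle = 9.6022 + 15.7 = 25.3022 s.
1967 layers × 25.3022 s/layer = 49769.4274 s, i.e. 13.82 hours.

13.82 hours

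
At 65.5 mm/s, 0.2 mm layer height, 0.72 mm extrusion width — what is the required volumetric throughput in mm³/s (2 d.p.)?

Bead cross-section = 0.2 × 0.72 = 0.144 mm².
Volumetric flow = 65.5 × 0.144 = 9.43 mm³/s.

9.43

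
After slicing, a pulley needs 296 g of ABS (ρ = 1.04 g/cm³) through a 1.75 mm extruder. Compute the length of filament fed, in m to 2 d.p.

118.33 m

Extruded volume: 296/1.04 = 284.6154 cm³ (284615.4 mm³).
A = π r² = π × 0.875² = 2.4053 mm².
Length = 284615.4 / 2.4053 = 118328.44 mm = 118.33 m.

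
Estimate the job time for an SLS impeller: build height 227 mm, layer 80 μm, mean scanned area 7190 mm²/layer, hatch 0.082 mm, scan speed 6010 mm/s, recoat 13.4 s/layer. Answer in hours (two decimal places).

22.07 hours

Layers = ⌈227/0.08⌉ = 2838.
Scan path per layer = 7190 / 0.082, so 87682.9 mm.
Laser time per layer = 87682.9 / 6010, so 14.5895 s.
Per-layer time = 14.5895 + 13.4, so 27.9895 s.
2838 layers × 27.9895 s/layer = 79434.201 s, i.e. 22.07 hours.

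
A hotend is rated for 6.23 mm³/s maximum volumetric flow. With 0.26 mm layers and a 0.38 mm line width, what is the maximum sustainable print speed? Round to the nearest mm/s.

Extrusion cross-section = 0.26 × 0.38 = 0.0988 mm².
Max speed = 6.23 / 0.0988 = 63.06 ≈ 63 mm/s.

63 mm/s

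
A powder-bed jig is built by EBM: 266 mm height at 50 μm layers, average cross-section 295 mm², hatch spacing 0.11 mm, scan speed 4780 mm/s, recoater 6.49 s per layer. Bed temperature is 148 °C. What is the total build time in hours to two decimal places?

10.42 hours

Number of layers: 266 / 0.05 → 5320 (rounded up).
Per-layer scan distance = 295 / 0.11, so 2681.8 mm.
Beam time per layer = 2681.8 / 4780 = 0.561 s.
Per-layer time = 0.561 + 6.49, so 7.051 s.
Build time = 5320 × 7.051 = 37511.32 s = 10.42 hours.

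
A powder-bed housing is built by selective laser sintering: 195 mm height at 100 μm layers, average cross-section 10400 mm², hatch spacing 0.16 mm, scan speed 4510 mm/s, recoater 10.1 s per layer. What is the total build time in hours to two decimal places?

13.28 hours

Layers = ⌈195/0.1⌉ = 1950.
Hatch length per layer = 10400 / 0.16 = 65000 mm.
Per-layer scan time: 65000 / 4510 → 14.4124 s.
Per-layer time = 14.4124 + 10.1, so 24.5124 s.
Build time = 1950 × 24.5124 = 47799.18 s = 13.28 hours.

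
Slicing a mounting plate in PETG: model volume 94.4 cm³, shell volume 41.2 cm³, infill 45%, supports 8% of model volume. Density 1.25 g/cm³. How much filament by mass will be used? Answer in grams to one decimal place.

Interior volume = 94.4 − 41.2 = 53.2 cm³.
Infill volume = 0.45 × 53.2, so 23.94 cm³.
Support = 0.08 × 94.4 = 7.552 cm³.
Total printed volume = 41.2 + 23.94 + 7.552, so 72.692 cm³.
Mass = 72.692 × 1.25, so 90.865 g.

90.9 g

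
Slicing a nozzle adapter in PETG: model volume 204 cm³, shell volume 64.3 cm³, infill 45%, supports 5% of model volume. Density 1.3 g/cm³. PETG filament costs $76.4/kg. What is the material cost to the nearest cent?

$13.64

Interior volume = 204 − 64.3, so 139.7 cm³.
Infill deposited = 0.45 × 139.7, so 62.865 cm³.
Support = 0.05 × 204, so 10.2 cm³.
Total printed volume = 64.3 + 62.865 + 10.2 = 137.365 cm³.
Mass: 137.365 × 1.3 → 178.5745 g.
Cost = 178.5745 g / 1000 × $76.4/kg = $13.64.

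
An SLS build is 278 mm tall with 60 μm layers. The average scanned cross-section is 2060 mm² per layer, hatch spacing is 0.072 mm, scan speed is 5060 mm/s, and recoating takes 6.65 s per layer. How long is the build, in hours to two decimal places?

Layer count = ceil(278 / 0.06) = 4634.
Hatch length per layer: 2060 / 0.072 → 28611.1 mm.
Scan time per layer = 28611.1 / 5060, so 5.6544 s.
Layer cycle = 5.6544 + 6.65 = 12.3044 s.
Build time = 4634 × 12.3044 = 57018.5896 s = 15.84 hours.

15.84 hours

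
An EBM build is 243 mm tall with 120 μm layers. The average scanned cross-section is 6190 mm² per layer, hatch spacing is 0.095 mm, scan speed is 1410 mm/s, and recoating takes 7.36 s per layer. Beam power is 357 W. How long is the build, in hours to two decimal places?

30.13 hours

Layers = ⌈243/0.12⌉ = 2025.
Per-layer scan distance = 6190 / 0.095 = 65157.9 mm.
Scan time per layer = 65157.9 / 1410, so 46.2113 s.
Per-layer time = 46.2113 + 7.36 = 53.5713 s.
2025 layers × 53.5713 s/layer = 108481.8825 s, i.e. 30.13 hours.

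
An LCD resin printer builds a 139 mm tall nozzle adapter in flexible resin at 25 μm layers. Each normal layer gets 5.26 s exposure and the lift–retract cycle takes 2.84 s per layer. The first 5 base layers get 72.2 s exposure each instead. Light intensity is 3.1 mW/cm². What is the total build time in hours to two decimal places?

Layer count = ceil(139 / 0.025) = 5560.
Burn-in layers: 5 × (72.2 + 2.84) → 375.2 s.
Remaining layers = 5555 × (5.26 + 2.84) = 44995.5 s.
Total = 375.2 + 44995.5 = 45370.7 s = 12.60 hours.

12.60 hours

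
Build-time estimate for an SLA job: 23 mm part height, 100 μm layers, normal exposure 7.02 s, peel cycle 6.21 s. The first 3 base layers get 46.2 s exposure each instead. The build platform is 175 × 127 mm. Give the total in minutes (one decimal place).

52.7 minutes

Number of layers: 23 / 0.1 → 230 (rounded up).
Bottom layers = 3 × (46.2 + 6.21) = 157.23 s.
Normal layers = 227 × (7.02 + 6.21), so 3003.21 s.
Total = 157.23 + 3003.21 = 3160.44 s = 52.7 minutes.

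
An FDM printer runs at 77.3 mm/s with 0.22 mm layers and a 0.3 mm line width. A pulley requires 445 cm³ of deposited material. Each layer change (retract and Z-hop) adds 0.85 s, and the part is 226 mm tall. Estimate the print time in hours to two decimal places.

Extrusion cross-section = 0.22 × 0.3 = 0.066 mm².
Total extruded path = 445000/0.066 = 6742424.2 mm.
Extrusion time = 6742424.2 / 77.3 = 87224.1 s.
Layer count = ceil(226 / 0.22) = 1028.
Z-hop total: 1028 × 0.85 → 873.8 s.
Altogether 87224.1 + 873.8 = 88097.9 s, i.e. 24.47 hours.

24.47 hours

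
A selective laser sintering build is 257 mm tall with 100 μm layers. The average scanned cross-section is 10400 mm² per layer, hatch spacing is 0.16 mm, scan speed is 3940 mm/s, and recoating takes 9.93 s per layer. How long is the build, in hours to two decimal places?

18.87 hours

Layers = ⌈257/0.1⌉ = 2570.
Per-layer scan distance: 10400 / 0.16 → 65000 mm.
Per-layer scan time: 65000 / 3940 → 16.4975 s.
Per-layer time = 16.4975 + 9.93 = 26.4275 s.
2570 layers × 26.4275 s/layer = 67918.675 s, i.e. 18.87 hours.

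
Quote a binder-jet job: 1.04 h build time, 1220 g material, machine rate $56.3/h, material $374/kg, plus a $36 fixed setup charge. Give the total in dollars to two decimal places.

Time charge: 56.3 × 1.04 → $58.552.
Feedstock cost = 374 × 1220/1000 = $456.28.
Adding setup: 58.552 + 456.28 + 36 → 550.832 ≈ $550.83.

$550.83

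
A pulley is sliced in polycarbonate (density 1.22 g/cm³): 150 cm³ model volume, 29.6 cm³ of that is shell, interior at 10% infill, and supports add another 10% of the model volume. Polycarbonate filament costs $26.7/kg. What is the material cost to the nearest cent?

$1.84

Interior volume = 150 − 29.6, so 120.4 cm³.
Infill volume = 0.10 × 120.4, so 12.04 cm³.
Support = 0.10 × 150 = 15 cm³.
Total printed volume = 29.6 + 12.04 + 15, so 56.64 cm³.
Mass = 56.64 × 1.22, so 69.1008 g.
Cost = 69.1008 g / 1000 × $26.7/kg = $1.84.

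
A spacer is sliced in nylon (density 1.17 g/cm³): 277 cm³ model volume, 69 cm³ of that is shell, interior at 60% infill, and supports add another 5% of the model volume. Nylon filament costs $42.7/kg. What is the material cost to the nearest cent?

Volume inside the shell = 277 − 69 = 208 cm³.
Infill volume = 0.60 × 208 = 124.8 cm³.
Support: 0.05 × 277 → 13.85 cm³.
Total printed volume = 69 + 124.8 + 13.85, so 207.65 cm³.
Mass = 207.65 × 1.17, so 242.9505 g.
At $42.7/kg: 242.9505/1000 × 42.7 = $10.37.

$10.37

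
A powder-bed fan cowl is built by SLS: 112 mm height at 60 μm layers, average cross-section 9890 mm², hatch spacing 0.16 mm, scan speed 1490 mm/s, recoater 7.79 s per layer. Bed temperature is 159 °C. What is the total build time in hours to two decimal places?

Layers = ⌈112/0.06⌉ = 1867.
Scan path per layer: 9890 / 0.16 → 61812.5 mm.
Scan time per layer: 61812.5 / 1490 → 41.4849 s.
Layer cycle = 41.4849 + 7.79 = 49.2749 s.
1867 layers × 49.2749 s/layer = 91996.2383 s, i.e. 25.55 hours.

25.55 hours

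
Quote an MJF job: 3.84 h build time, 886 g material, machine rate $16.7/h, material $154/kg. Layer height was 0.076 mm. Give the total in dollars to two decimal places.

$200.57

Machine cost = 16.7 × 3.84 = $64.128.
Feedstock cost: 154 × 886/1000 → $136.444.
Job cost: 64.128 + 136.444 = 200.572 ≈ $200.57.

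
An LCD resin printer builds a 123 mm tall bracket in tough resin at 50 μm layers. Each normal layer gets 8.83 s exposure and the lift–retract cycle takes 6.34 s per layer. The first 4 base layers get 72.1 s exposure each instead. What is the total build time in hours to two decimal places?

10.44 hours

Layer count = ceil(123 / 0.05) = 2460.
Burn-in layers: 4 × (72.1 + 6.34) → 313.76 s.
Regular layers = 2456 × (8.83 + 6.34), so 37257.52 s.
Total = 313.76 + 37257.52 = 37571.28 s = 10.44 hours.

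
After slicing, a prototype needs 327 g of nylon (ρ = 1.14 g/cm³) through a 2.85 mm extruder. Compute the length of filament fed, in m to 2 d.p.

44.96 m

Extruded volume: 327/1.14 = 286.8421 cm³ (286842.1 mm³).
A = π r² = π × 1.425² = 6.3794 mm².
Length = 286842.1 / 6.3794 = 44963.81 mm = 44.96 m.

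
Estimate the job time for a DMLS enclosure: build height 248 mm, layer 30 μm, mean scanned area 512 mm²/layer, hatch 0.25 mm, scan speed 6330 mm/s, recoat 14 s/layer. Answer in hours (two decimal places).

32.89 hours

Layer count = ceil(248 / 0.03) = 8267.
Scan path per layer = 512 / 0.25 = 2048 mm.
Scan time per layer = 2048 / 6330 = 0.3235 s.
Per-layer time: 0.3235 + 14 → 14.3235 s.
Total: 8267 × 14.3235 s = 118412.3745 s → 32.89 hours.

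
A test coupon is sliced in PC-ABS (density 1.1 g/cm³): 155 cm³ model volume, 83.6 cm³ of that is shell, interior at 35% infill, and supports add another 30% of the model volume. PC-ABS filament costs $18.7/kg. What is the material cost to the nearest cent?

Infill region = 155 − 83.6, so 71.4 cm³.
Infill volume: 0.35 × 71.4 → 24.99 cm³.
Support = 0.30 × 155, so 46.5 cm³.
Total printed volume = 83.6 + 24.99 + 46.5 = 155.09 cm³.
Mass = 155.09 × 1.1 = 170.599 g.
Cost = 170.599 g / 1000 × $18.7/kg = $3.19.

$3.19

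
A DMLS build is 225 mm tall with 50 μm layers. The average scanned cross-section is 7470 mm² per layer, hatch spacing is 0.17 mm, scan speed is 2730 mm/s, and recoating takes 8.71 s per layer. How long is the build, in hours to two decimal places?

Number of layers: 225 / 0.05 → 4500 (rounded up).
Hatch length per layer: 7470 / 0.17 → 43941.2 mm.
Scan time per layer: 43941.2 / 2730 → 16.0957 s.
Layer cycle: 16.0957 + 8.71 → 24.8057 s.
4500 layers × 24.8057 s/layer = 111625.65 s, i.e. 31.01 hours.

31.01 hours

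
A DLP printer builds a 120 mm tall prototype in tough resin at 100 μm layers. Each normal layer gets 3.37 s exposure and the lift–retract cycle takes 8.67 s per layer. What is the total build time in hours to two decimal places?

Number of layers: 120 / 0.1 → 1200 (rounded up).
Per-layer time = 3.37 + 8.67 = 12.04 s.
Build time: 1200 × 12.04 s = 14448 s, i.e. 4.01 hours.

4.01 hours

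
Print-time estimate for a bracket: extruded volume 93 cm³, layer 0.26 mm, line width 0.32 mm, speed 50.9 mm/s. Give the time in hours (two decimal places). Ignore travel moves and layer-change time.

Line area = 0.26 × 0.32, so 0.0832 mm².
Toolpath length = 93 cm³ / 0.0832 mm² = 93000 / 0.0832 = 1117788.5 mm.
Extrusion time = 1117788.5 / 50.9 = 21960.5 s.
In the requested units: 21960.5 s = 6.10 hours.

6.10 hours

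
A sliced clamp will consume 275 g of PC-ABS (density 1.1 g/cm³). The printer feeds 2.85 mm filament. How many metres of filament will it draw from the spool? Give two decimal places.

39.19 m

Extruded volume: 275/1.1 = 250 cm³ (250000 mm³).
Cross-section of 2.85 mm filament: π·(2.85/2)² = 6.3794 mm².
L = V/A = 250000/6.3794 = 39188.64 mm → 39.19 m.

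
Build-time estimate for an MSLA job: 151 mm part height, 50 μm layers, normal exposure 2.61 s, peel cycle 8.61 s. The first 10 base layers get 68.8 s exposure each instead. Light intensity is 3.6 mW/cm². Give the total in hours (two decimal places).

Layer count = ceil(151 / 0.05) = 3020.
Base layers = 10 × (68.8 + 8.61) = 774.1 s.
Regular layers: 3010 × (2.61 + 8.61) → 33772.2 s.
Total = 774.1 + 33772.2 = 34546.3 s = 9.60 hours.

9.60 hours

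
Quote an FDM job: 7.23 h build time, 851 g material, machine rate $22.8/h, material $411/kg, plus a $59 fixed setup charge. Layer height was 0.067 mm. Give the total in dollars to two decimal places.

$573.61

Time charge = 22.8 × 7.23 = $164.844.
Material cost = 411 × 851/1000, so $349.761.
Adding setup: 164.844 + 349.761 + 59 → 573.605 ≈ $573.61.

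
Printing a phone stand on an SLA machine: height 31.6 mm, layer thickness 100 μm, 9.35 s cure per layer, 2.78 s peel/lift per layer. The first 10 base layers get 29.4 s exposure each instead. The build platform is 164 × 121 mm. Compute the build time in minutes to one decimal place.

67.2 minutes

Layer count = ceil(31.6 / 0.1) = 316.
Burn-in layers = 10 × (29.4 + 2.78), so 321.8 s.
Regular layers = 306 × (9.35 + 2.78) = 3711.78 s.
Sum: 321.8 + 3711.78 = 4033.58 s → 67.2 minutes.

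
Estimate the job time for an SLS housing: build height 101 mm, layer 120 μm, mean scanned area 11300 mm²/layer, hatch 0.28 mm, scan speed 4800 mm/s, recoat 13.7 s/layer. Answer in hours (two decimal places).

Layers = ⌈101/0.12⌉ = 842.
Hatch length per layer: 11300 / 0.28 → 40357.1 mm.
Per-layer scan time: 40357.1 / 4800 → 8.4077 s.
Per-layer time = 8.4077 + 13.7 = 22.1077 s.
842 layers × 22.1077 s/layer = 18614.6834 s, i.e. 5.17 hours.

5.17 hours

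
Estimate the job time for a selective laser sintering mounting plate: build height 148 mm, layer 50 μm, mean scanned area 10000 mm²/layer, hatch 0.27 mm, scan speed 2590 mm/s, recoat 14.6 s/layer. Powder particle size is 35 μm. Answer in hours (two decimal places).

23.76 hours

Number of layers: 148 / 0.05 → 2960 (rounded up).
Hatch length per layer = 10000 / 0.27, so 37037 mm.
Per-layer scan time = 37037 / 2590 = 14.3 s.
Layer cycle = 14.3 + 14.6, so 28.9 s.
Build time = 2960 × 28.9 = 85544 s = 23.76 hours.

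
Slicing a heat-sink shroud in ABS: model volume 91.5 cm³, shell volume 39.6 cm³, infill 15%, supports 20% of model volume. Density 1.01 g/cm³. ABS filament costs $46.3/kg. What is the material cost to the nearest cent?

$3.07

Interior volume: 91.5 − 39.6 → 51.9 cm³.
Infill volume = 0.15 × 51.9 = 7.785 cm³.
Support = 0.20 × 91.5 = 18.3 cm³.
Deposited volume = 39.6 + 7.785 + 18.3, so 65.685 cm³.
Mass = 65.685 × 1.01 = 66.34185 g.
At $46.3/kg: 66.34185/1000 × 46.3 = $3.07.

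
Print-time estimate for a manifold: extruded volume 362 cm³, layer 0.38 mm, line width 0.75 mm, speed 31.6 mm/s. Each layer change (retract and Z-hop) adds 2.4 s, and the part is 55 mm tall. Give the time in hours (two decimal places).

Bead cross-section = 0.38 × 0.75, so 0.285 mm².
Path length: 362000 mm³ / 0.285 mm² → 1270175.4 mm.
Extrusion time = 1270175.4 / 31.6 = 40195.4 s.
Layers = ⌈55/0.38⌉ = 145.
Z-hop total: 145 × 2.4 → 348 s.
Total = 40195.4 + 348 = 40543.4 s = 11.26 hours.

11.26 hours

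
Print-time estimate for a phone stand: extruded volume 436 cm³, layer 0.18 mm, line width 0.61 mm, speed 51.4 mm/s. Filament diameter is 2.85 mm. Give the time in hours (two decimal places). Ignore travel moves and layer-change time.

21.46 hours

Line area: 0.18 × 0.61 → 0.1098 mm².
Path length: 436000 mm³ / 0.1098 mm² → 3970856.1 mm.
Time extruding: 3970856.1 / 51.4 → 77254 s.
77254 s = 21.46 hours.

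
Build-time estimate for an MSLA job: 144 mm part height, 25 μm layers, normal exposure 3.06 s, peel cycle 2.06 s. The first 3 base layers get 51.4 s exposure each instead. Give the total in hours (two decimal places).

Layers = ⌈144/0.025⌉ = 5760.
Burn-in layers = 3 × (51.4 + 2.06) = 160.38 s.
Remaining layers: 5757 × (3.06 + 2.06) → 29475.84 s.
Sum: 160.38 + 29475.84 = 29636.22 s → 8.23 hours.

8.23 hours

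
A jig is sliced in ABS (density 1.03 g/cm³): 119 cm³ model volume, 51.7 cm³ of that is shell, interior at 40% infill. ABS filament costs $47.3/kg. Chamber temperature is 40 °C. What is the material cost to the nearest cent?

Interior volume: 119 − 51.7 → 67.3 cm³.
Deposited infill = 0.40 × 67.3, so 26.92 cm³.
Total printed volume = 51.7 + 26.92 = 78.62 cm³.
Mass: 78.62 × 1.03 → 80.9786 g.
At $47.3/kg: 80.9786/1000 × 47.3 = $3.83.

$3.83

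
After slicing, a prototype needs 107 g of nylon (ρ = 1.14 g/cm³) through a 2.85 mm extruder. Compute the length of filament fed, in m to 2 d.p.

14.71 m

Volume = 107 g / 1.14 g·cm⁻³ = 93.8596 cm³ = 93859.6 mm³.
Filament cross-section = π × (2.85/2)² = 6.3794 mm².
L = V/A = 93859.6/6.3794 = 14712.92 mm → 14.71 m.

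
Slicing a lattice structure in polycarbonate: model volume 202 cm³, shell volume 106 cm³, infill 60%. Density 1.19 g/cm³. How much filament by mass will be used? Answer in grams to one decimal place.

Interior volume: 202 − 106 → 96 cm³.
Deposited infill: 0.60 × 96 → 57.6 cm³.
Total extruded = 106 + 57.6, so 163.6 cm³.
Mass = 163.6 × 1.19 = 194.684 g.

194.7 g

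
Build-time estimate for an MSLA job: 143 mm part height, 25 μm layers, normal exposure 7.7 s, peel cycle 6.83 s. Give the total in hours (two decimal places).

Number of layers: 143 / 0.025 → 5720 (rounded up).
Each layer takes = 7.7 + 6.83, so 14.53 s.
Build time: 5720 × 14.53 s = 83111.6 s, i.e. 23.09 hours.

23.09 hours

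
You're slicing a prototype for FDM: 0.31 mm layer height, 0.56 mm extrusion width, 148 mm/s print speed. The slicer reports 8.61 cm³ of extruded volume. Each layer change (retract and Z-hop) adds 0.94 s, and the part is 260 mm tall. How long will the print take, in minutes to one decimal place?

Bead cross-section = 0.31 × 0.56, so 0.1736 mm².
Path length: 8610 mm³ / 0.1736 mm² → 49596.8 mm.
Print-move time: 49596.8 / 148 → 335.1 s.
Number of layers: 260 / 0.31 → 839 (rounded up).
Layer-change overhead = 839 × 0.94 = 788.66 s.
Altogether 335.1 + 788.66 = 1123.76 s, i.e. 18.7 minutes.

18.7 minutes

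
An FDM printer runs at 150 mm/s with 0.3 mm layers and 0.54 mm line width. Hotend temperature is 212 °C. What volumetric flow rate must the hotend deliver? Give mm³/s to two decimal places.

24.30

A = 0.3 × 0.54 = 0.162 mm².
Volumetric flow = 150 × 0.162 = 24.30 mm³/s.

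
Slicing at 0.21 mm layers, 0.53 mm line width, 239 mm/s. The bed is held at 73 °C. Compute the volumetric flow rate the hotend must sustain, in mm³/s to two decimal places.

Bead cross-section: 0.21 × 0.53 → 0.1113 mm².
Q = v·A = 239 × 0.1113 = 26.60 mm³/s.

26.60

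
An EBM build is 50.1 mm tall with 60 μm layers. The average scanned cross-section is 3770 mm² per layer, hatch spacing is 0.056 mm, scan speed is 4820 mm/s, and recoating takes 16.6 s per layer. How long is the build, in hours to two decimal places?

Layers = ⌈50.1/0.06⌉ = 835.
Scan path per layer = 3770 / 0.056 = 67321.4 mm.
Beam time per layer = 67321.4 / 4820 = 13.9671 s.
Per-layer time = 13.9671 + 16.6, so 30.5671 s.
835 layers × 30.5671 s/layer = 25523.5285 s, i.e. 7.09 hours.

7.09 hours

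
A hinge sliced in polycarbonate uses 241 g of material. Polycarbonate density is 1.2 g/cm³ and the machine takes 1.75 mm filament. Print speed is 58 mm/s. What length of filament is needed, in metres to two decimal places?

83.50 m

Volume = 241 g / 1.2 g·cm⁻³ = 200.8333 cm³ = 200833.3 mm³.
Cross-section of 1.75 mm filament: π·(1.75/2)² = 2.4053 mm².
Length = 200833.3 / 2.4053 = 83496.15 mm = 83.50 m.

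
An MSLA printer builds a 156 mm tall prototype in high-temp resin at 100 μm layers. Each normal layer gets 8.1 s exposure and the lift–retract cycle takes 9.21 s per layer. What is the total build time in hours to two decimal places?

7.50 hours

Layer count = ceil(156 / 0.1) = 1560.
Cycle time = 8.1 + 9.21, so 17.31 s.
Build time: 1560 × 17.31 s = 27003.6 s, i.e. 7.50 hours.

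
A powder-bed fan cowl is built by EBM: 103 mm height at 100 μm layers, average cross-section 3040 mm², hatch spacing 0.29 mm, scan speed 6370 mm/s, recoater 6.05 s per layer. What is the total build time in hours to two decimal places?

Number of layers: 103 / 0.1 → 1030 (rounded up).
Scan path per layer = 3040 / 0.29 = 10482.8 mm.
Per-layer scan time = 10482.8 / 6370 = 1.6457 s.
Time per layer: 1.6457 + 6.05 → 7.6957 s.
Total: 1030 × 7.6957 s = 7926.571 s → 2.20 hours.

2.20 hours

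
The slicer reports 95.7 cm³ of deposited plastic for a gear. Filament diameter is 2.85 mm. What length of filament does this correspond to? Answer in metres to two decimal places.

A = π r² = π × 1.425² = 6.3794 mm².
Length = 95.7 cm³ / 6.3794 mm² = 95700 / 6.3794 = 15001.41 mm = 15.00 m.

15.00 m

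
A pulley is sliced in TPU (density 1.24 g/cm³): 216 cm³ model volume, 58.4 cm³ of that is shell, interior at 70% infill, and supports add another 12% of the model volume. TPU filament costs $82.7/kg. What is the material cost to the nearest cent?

$19.96

Volume inside the shell = 216 − 58.4 = 157.6 cm³.
Infill deposited = 0.70 × 157.6 = 110.32 cm³.
Support = 0.12 × 216 = 25.92 cm³.
Total extruded: 58.4 + 110.32 + 25.92 → 194.64 cm³.
Mass = 194.64 × 1.24 = 241.3536 g.
Cost = 241.3536 g / 1000 × $82.7/kg = $19.96.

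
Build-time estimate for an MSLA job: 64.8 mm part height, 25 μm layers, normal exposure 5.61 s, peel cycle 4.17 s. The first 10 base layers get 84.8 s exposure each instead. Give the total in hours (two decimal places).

7.26 hours

Layers = ⌈64.8/0.025⌉ = 2592.
Bottom layers = 10 × (84.8 + 4.17) = 889.7 s.
Normal layers = 2582 × (5.61 + 4.17) = 25251.96 s.
Total = 889.7 + 25251.96 = 26141.66 s = 7.26 hours.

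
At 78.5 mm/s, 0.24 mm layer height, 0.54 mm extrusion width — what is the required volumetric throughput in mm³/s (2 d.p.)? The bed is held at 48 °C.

10.17

A = 0.24 × 0.54 = 0.1296 mm².
Q = v·A = 78.5 × 0.1296 = 10.17 mm³/s.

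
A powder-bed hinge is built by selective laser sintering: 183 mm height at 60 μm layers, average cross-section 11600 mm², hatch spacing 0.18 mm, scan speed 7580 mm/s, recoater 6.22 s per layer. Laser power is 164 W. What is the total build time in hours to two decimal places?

Number of layers: 183 / 0.06 → 3050 (rounded up).
Per-layer scan distance = 11600 / 0.18 = 64444.4 mm.
Scan time per layer = 64444.4 / 7580 = 8.5019 s.
Per-layer time: 8.5019 + 6.22 → 14.7219 s.
Build time = 3050 × 14.7219 = 44901.795 s = 12.47 hours.

12.47 hours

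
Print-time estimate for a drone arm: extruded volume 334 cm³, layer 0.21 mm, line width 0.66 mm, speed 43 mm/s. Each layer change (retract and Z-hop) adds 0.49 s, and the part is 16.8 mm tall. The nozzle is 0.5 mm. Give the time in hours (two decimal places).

15.58 hours

Line area = 0.21 × 0.66, so 0.1386 mm².
Toolpath length = 334 cm³ / 0.1386 mm² = 334000 / 0.1386 = 2409812.4 mm.
Time extruding = 2409812.4 / 43 = 56042.1 s.
Layer count = ceil(16.8 / 0.21) = 80.
Layer-change overhead: 80 × 0.49 → 39.2 s.
Total = 56042.1 + 39.2 = 56081.3 s = 15.58 hours.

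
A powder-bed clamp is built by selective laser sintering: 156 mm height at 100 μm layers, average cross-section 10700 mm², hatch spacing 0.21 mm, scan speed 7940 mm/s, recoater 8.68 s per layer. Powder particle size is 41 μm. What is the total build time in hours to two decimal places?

Layer count = ceil(156 / 0.1) = 1560.
Scan path per layer = 10700 / 0.21, so 50952.4 mm.
Laser time per layer = 50952.4 / 7940 = 6.4172 s.
Per-layer time = 6.4172 + 8.68 = 15.0972 s.
Build time = 1560 × 15.0972 = 23551.632 s = 6.54 hours.

6.54 hours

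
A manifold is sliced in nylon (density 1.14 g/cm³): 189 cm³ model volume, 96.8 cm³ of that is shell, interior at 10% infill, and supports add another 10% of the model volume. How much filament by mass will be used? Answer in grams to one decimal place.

142.4 g

Interior volume = 189 − 96.8 = 92.2 cm³.
Deposited infill = 0.10 × 92.2, so 9.22 cm³.
Support = 0.10 × 189 = 18.9 cm³.
Total printed volume: 96.8 + 9.22 + 18.9 → 124.92 cm³.
Mass = 124.92 × 1.14, so 142.4088 g.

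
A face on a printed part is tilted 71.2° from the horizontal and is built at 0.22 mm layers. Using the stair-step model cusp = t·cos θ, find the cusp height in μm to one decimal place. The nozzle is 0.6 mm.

70.9 μm

cos(71.2°) = 0.3223, so cusp = 0.22 × 0.3223 = 0.070906 mm → 70.9 μm.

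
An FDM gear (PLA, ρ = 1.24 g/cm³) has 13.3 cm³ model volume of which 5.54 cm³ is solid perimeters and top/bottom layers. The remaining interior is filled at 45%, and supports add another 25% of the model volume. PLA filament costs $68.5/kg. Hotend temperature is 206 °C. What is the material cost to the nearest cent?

$1.05

Infill region = 13.3 − 5.54, so 7.76 cm³.
Infill volume = 0.45 × 7.76 = 3.492 cm³.
Support: 0.25 × 13.3 → 3.325 cm³.
Deposited volume = 5.54 + 3.492 + 3.325 = 12.357 cm³.
Mass: 12.357 × 1.24 → 15.32268 g.
At $68.5/kg: 15.32268/1000 × 68.5 = $1.05.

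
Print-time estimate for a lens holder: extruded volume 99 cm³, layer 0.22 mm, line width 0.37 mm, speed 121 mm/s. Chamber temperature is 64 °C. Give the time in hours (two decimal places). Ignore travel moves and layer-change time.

Line area = 0.22 × 0.37, so 0.0814 mm².
Path length: 99000 mm³ / 0.0814 mm² → 1216216.2 mm.
Print-move time: 1216216.2 / 121 → 10051.4 s.
In the requested units: 10051.4 s = 2.79 hours.

2.79 hours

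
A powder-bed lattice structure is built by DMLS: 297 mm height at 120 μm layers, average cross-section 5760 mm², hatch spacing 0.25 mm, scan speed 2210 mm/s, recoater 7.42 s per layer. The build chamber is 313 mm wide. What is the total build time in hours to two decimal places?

Number of layers: 297 / 0.12 → 2475 (rounded up).
Per-layer scan distance: 5760 / 0.25 → 23040 mm.
Scan time per layer: 23040 / 2210 → 10.4253 s.
Layer cycle: 10.4253 + 7.42 → 17.8453 s.
2475 layers × 17.8453 s/layer = 44167.1175 s, i.e. 12.27 hours.

12.27 hours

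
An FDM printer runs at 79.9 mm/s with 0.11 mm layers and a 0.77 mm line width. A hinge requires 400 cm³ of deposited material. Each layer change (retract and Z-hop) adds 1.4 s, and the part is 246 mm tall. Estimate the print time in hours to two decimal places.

17.29 hours

Line area: 0.11 × 0.77 → 0.0847 mm².
Total extruded path = 400000/0.0847 = 4722550.2 mm.
Print-move time = 4722550.2 / 79.9, so 59105.8 s.
Layer count = ceil(246 / 0.11) = 2237.
Layer-change overhead: 2237 × 1.4 → 3131.8 s.
Altogether 59105.8 + 3131.8 = 62237.6 s, i.e. 17.29 hours.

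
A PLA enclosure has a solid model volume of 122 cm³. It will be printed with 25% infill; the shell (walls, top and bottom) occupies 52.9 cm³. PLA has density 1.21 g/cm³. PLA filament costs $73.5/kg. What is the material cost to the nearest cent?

Volume inside the shell: 122 − 52.9 → 69.1 cm³.
Infill volume = 0.25 × 69.1, so 17.275 cm³.
Total printed volume: 52.9 + 17.275 → 70.175 cm³.
Mass = 70.175 × 1.21 = 84.91175 g.
At $73.5/kg: 84.91175/1000 × 73.5 = $6.24.

$6.24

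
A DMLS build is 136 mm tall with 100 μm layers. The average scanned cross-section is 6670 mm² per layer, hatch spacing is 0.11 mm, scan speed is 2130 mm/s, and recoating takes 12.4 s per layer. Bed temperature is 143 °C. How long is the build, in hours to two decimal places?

Layer count = ceil(136 / 0.1) = 1360.
Hatch length per layer: 6670 / 0.11 → 60636.4 mm.
Scan time per layer = 60636.4 / 2130 = 28.4678 s.
Layer cycle = 28.4678 + 12.4, so 40.8678 s.
Total: 1360 × 40.8678 s = 55580.208 s → 15.44 hours.

15.44 hours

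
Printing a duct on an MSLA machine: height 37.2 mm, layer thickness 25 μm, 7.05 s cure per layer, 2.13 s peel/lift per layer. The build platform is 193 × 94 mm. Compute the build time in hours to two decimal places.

3.79 hours

Layer count = ceil(37.2 / 0.025) = 1488.
Per-layer time = 7.05 + 2.13, so 9.18 s.
Build time: 1488 × 9.18 s = 13659.84 s, i.e. 3.79 hours.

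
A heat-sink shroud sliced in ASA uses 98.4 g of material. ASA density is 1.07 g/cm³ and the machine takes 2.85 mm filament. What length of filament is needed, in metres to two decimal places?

Extruded volume: 98.4/1.07 = 91.9626 cm³ (91962.6 mm³).
Filament cross-section = π × (2.85/2)² = 6.3794 mm².
L = V/A = 91962.6/6.3794 = 14415.56 mm → 14.42 m.

14.42 m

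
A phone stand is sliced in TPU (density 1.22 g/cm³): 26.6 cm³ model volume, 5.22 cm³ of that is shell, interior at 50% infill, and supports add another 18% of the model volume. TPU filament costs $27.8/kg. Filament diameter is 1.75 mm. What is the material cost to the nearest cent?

$0.70

Volume inside the shell: 26.6 − 5.22 → 21.38 cm³.
Infill deposited: 0.50 × 21.38 → 10.69 cm³.
Support = 0.18 × 26.6 = 4.788 cm³.
Total printed volume: 5.22 + 10.69 + 4.788 → 20.698 cm³.
Mass: 20.698 × 1.22 → 25.25156 g.
At $27.8/kg: 25.25156/1000 × 27.8 = $0.70.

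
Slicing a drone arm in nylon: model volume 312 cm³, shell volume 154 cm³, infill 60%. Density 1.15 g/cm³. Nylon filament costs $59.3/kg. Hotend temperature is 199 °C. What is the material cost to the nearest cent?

Volume inside the shell: 312 − 154 → 158 cm³.
Infill volume = 0.60 × 158 = 94.8 cm³.
Deposited volume = 154 + 94.8, so 248.8 cm³.
Mass = 248.8 × 1.15 = 286.12 g.
At $59.3/kg: 286.12/1000 × 59.3 = $16.97.

$16.97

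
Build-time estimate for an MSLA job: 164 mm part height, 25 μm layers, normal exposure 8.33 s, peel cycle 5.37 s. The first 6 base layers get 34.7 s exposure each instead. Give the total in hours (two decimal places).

Layer count = ceil(164 / 0.025) = 6560.
Burn-in layers: 6 × (34.7 + 5.37) → 240.42 s.
Regular layers = 6554 × (8.33 + 5.37) = 89789.8 s.
Total = 240.42 + 89789.8 = 90030.22 s = 25.01 hours.

25.01 hours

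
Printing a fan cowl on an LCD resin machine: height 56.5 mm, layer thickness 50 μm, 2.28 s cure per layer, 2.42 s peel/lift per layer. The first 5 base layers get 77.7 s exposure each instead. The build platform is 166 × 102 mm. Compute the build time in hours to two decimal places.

1.58 hours

Layer count = ceil(56.5 / 0.05) = 1130.
Burn-in layers: 5 × (77.7 + 2.42) → 400.6 s.
Regular layers = 1125 × (2.28 + 2.42) = 5287.5 s.
Total = 400.6 + 5287.5 = 5688.1 s = 1.58 hours.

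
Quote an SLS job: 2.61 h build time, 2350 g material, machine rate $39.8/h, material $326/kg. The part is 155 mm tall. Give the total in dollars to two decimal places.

Machine cost = 39.8 × 2.61 = $103.878.
Material cost = 326 × 2350/1000, so $766.10.
Total = 103.878 + 766.10 = 869.978 ≈ $869.98.

$869.98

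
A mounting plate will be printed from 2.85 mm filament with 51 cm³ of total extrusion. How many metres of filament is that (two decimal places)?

A = π r² = π × 1.425² = 6.3794 mm².
L = 51000 mm³ / 6.3794 mm² = 7994.48 mm, i.e. 7.99 m.

7.99 m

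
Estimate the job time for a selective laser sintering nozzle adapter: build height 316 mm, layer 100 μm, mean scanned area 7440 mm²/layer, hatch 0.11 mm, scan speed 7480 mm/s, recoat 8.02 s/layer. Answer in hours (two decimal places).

14.98 hours

Layers = ⌈316/0.1⌉ = 3160.
Per-layer scan distance = 7440 / 0.11 = 67636.4 mm.
Scan time per layer: 67636.4 / 7480 → 9.0423 s.
Time per layer = 9.0423 + 8.02 = 17.0623 s.
3160 layers × 17.0623 s/layer = 53916.868 s, i.e. 14.98 hours.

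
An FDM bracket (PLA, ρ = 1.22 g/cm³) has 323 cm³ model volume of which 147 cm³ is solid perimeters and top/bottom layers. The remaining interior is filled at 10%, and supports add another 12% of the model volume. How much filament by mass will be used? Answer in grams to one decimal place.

Infill region = 323 − 147 = 176 cm³.
Infill deposited: 0.10 × 176 → 17.6 cm³.
Support: 0.12 × 323 → 38.76 cm³.
Total extruded = 147 + 17.6 + 38.76 = 203.36 cm³.
Mass = 203.36 × 1.22, so 248.0992 g.

248.1 g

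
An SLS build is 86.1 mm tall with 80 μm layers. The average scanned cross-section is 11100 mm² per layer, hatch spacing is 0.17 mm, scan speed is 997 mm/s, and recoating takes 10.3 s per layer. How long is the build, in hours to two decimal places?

22.67 hours

Number of layers: 86.1 / 0.08 → 1077 (rounded up).
Scan path per layer = 11100 / 0.17, so 65294.1 mm.
Laser time per layer: 65294.1 / 997 → 65.4906 s.
Layer cycle = 65.4906 + 10.3, so 75.7906 s.
Total: 1077 × 75.7906 s = 81626.4762 s → 22.67 hours.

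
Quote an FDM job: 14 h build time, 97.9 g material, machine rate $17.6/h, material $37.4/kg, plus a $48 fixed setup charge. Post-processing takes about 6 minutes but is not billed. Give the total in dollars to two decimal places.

$298.06

Machine cost: 17.6 × 14 → $246.40.
Material cost = 37.4 × 97.9/1000 = $3.66146.
Adding setup: 246.40 + 3.66146 + 48 → 298.06146 ≈ $298.06.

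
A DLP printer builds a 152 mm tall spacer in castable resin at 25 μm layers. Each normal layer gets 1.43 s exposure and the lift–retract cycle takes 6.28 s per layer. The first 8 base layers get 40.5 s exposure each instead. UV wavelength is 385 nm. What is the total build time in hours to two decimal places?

Layer count = ceil(152 / 0.025) = 6080.
Base layers = 8 × (40.5 + 6.28), so 374.24 s.
Remaining layers = 6072 × (1.43 + 6.28) = 46815.12 s.
Sum: 374.24 + 46815.12 = 47189.36 s → 13.11 hours.

13.11 hours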